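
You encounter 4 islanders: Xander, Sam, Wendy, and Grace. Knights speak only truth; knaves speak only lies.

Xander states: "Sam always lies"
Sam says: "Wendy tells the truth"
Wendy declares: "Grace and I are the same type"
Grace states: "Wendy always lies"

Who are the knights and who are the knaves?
Xander is a knight.
Sam is a knave.
Wendy is a knave.
Grace is a knight.

Verification:
- Xander (knight) says "Sam always lies" - this is TRUE because Sam is a knave.
- Sam (knave) says "Wendy tells the truth" - this is FALSE (a lie) because Wendy is a knave.
- Wendy (knave) says "Grace and I are the same type" - this is FALSE (a lie) because Wendy is a knave and Grace is a knight.
- Grace (knight) says "Wendy always lies" - this is TRUE because Wendy is a knave.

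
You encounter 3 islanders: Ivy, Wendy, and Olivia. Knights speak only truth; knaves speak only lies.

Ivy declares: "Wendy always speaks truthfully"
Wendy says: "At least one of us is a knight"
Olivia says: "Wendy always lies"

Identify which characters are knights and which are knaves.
Ivy is a knight.
Wendy is a knight.
Olivia is a knave.

Verification:
- Ivy (knight) says "Wendy always speaks truthfully" - this is TRUE because Wendy is a knight.
- Wendy (knight) says "At least one of us is a knight" - this is TRUE because Ivy and Wendy are knights.
- Olivia (knave) says "Wendy always lies" - this is FALSE (a lie) because Wendy is a knight.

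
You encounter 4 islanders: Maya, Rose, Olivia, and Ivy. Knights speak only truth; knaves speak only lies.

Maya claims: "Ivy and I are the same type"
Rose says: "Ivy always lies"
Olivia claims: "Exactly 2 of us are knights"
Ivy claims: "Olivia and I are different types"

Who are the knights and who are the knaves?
Maya is a knave.
Rose is a knave.
Olivia is a knave.
Ivy is a knight.

Verification:
- Maya (knave) says "Ivy and I are the same type" - this is FALSE (a lie) because Maya is a knave and Ivy is a knight.
- Rose (knave) says "Ivy always lies" - this is FALSE (a lie) because Ivy is a knight.
- Olivia (knave) says "Exactly 2 of us are knights" - this is FALSE (a lie) because there are 1 knights.
- Ivy (knight) says "Olivia and I are different types" - this is TRUE because Ivy is a knight and Olivia is a knave.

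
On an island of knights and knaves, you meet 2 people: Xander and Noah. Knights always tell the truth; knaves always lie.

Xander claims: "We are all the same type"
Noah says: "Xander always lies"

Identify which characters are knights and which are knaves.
Xander is a knave.
Noah is a knight.

Verification:
- Xander (knave) says "We are all the same type" - this is FALSE (a lie) because Noah is a knight and Xander is a knave.
- Noah (knight) says "Xander always lies" - this is TRUE because Xander is a knave.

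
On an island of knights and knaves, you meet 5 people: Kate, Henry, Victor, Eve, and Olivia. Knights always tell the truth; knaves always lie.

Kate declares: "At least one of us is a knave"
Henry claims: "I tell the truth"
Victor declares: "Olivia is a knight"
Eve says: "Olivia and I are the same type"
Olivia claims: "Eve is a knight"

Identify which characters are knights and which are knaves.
Kate is a knight.
Henry is a knave.
Victor is a knight.
Eve is a knight.
Olivia is a knight.

Verification:
- Kate (knight) says "At least one of us is a knave" - this is TRUE because Henry is a knave.
- Henry (knave) says "I tell the truth" - this is FALSE (a lie) because Henry is a knave.
- Victor (knight) says "Olivia is a knight" - this is TRUE because Olivia is a knight.
- Eve (knight) says "Olivia and I are the same type" - this is TRUE because Eve is a knight and Olivia is a knight.
- Olivia (knight) says "Eve is a knight" - this is TRUE because Eve is a knight.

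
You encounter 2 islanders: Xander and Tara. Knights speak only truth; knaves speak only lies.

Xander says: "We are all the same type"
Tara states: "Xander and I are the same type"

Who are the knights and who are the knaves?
Xander is a knight.
Tara is a knight.

Verification:
- Xander (knight) says "We are all the same type" - this is TRUE because Xander and Tara are knights.
- Tara (knight) says "Xander and I are the same type" - this is TRUE because Tara is a knight and Xander is a knight.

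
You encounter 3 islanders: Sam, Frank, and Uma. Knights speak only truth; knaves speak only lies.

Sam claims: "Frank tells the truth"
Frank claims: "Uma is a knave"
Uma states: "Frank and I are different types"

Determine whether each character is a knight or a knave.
Sam is a knave.
Frank is a knave.
Uma is a knight.

Verification:
- Sam (knave) says "Frank tells the truth" - this is FALSE (a lie) because Frank is a knave.
- Frank (knave) says "Uma is a knave" - this is FALSE (a lie) because Uma is a knight.
- Uma (knight) says "Frank and I are different types" - this is TRUE because Uma is a knight and Frank is a knave.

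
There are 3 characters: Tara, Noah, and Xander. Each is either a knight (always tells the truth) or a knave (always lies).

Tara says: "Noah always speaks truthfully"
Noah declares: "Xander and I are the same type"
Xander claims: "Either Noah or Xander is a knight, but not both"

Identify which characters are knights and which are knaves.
Tara is a knave.
Noah is a knave.
Xander is a knight.

Verification:
- Tara (knave) says "Noah always speaks truthfully" - this is FALSE (a lie) because Noah is a knave.
- Noah (knave) says "Xander and I are the same type" - this is FALSE (a lie) because Noah is a knave and Xander is a knight.
- Xander (knight) says "Either Noah or Xander is a knight, but not both" - this is TRUE because Noah is a knave and Xander is a knight.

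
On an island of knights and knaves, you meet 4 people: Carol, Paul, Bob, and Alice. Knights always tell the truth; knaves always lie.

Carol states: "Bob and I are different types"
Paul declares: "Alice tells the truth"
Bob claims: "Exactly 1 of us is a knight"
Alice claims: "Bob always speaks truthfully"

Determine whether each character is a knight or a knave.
Carol is a knave.
Paul is a knave.
Bob is a knave.
Alice is a knave.

Verification:
- Carol (knave) says "Bob and I are different types" - this is FALSE (a lie) because Carol is a knave and Bob is a knave.
- Paul (knave) says "Alice tells the truth" - this is FALSE (a lie) because Alice is a knave.
- Bob (knave) says "Exactly 1 of us is a knight" - this is FALSE (a lie) because there are 0 knights.
- Alice (knave) says "Bob always speaks truthfully" - this is FALSE (a lie) because Bob is a knave.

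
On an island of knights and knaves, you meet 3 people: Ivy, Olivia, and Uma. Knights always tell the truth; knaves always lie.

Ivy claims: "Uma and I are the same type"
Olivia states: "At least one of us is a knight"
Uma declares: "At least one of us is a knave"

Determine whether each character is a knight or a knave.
Ivy is a knave.
Olivia is a knight.
Uma is a knight.

Verification:
- Ivy (knave) says "Uma and I are the same type" - this is FALSE (a lie) because Ivy is a knave and Uma is a knight.
- Olivia (knight) says "At least one of us is a knight" - this is TRUE because Olivia and Uma are knights.
- Uma (knight) says "At least one of us is a knave" - this is TRUE because Ivy is a knave.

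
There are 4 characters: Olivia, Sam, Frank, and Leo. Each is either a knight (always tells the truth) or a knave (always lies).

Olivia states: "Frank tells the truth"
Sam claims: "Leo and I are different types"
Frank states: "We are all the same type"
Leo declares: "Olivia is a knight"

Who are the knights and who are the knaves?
Olivia is a knave.
Sam is a knight.
Frank is a knave.
Leo is a knave.

Verification:
- Olivia (knave) says "Frank tells the truth" - this is FALSE (a lie) because Frank is a knave.
- Sam (knight) says "Leo and I are different types" - this is TRUE because Sam is a knight and Leo is a knave.
- Frank (knave) says "We are all the same type" - this is FALSE (a lie) because Sam is a knight and Olivia, Frank, and Leo are knaves.
- Leo (knave) says "Olivia is a knight" - this is FALSE (a lie) because Olivia is a knave.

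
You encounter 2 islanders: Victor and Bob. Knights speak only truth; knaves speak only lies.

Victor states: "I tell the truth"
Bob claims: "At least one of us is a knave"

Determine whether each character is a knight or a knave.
Victor is a knave.
Bob is a knight.

Verification:
- Victor (knave) says "I tell the truth" - this is FALSE (a lie) because Victor is a knave.
- Bob (knight) says "At least one of us is a knave" - this is TRUE because Victor is a knave.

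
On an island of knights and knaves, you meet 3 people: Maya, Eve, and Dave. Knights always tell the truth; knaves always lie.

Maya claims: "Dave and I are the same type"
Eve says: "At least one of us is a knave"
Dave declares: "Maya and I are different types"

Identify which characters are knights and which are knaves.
Maya is a knave.
Eve is a knight.
Dave is a knight.

Verification:
- Maya (knave) says "Dave and I are the same type" - this is FALSE (a lie) because Maya is a knave and Dave is a knight.
- Eve (knight) says "At least one of us is a knave" - this is TRUE because Maya is a knave.
- Dave (knight) says "Maya and I are different types" - this is TRUE because Dave is a knight and Maya is a knave.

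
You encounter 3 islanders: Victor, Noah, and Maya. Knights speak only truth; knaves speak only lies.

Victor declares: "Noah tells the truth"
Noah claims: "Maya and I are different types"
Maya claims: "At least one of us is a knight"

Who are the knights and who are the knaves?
Victor is a knave.
Noah is a knave.
Maya is a knave.

Verification:
- Victor (knave) says "Noah tells the truth" - this is FALSE (a lie) because Noah is a knave.
- Noah (knave) says "Maya and I are different types" - this is FALSE (a lie) because Noah is a knave and Maya is a knave.
- Maya (knave) says "At least one of us is a knight" - this is FALSE (a lie) because no one is a knight.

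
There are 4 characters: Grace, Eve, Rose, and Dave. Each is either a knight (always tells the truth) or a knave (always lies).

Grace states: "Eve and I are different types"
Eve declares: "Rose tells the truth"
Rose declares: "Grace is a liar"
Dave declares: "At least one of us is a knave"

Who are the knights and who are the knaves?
Grace is a knight.
Eve is a knave.
Rose is a knave.
Dave is a knight.

Verification:
- Grace (knight) says "Eve and I are different types" - this is TRUE because Grace is a knight and Eve is a knave.
- Eve (knave) says "Rose tells the truth" - this is FALSE (a lie) because Rose is a knave.
- Rose (knave) says "Grace is a liar" - this is FALSE (a lie) because Grace is a knight.
- Dave (knight) says "At least one of us is a knave" - this is TRUE because Eve and Rose are knaves.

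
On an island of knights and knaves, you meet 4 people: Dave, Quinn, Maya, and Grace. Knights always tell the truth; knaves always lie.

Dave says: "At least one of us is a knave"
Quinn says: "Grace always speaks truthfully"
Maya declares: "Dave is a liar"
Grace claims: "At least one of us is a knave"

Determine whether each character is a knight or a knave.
Dave is a knight.
Quinn is a knight.
Maya is a knave.
Grace is a knight.

Verification:
- Dave (knight) says "At least one of us is a knave" - this is TRUE because Maya is a knave.
- Quinn (knight) says "Grace always speaks truthfully" - this is TRUE because Grace is a knight.
- Maya (knave) says "Dave is a liar" - this is FALSE (a lie) because Dave is a knight.
- Grace (knight) says "At least one of us is a knave" - this is TRUE because Maya is a knave.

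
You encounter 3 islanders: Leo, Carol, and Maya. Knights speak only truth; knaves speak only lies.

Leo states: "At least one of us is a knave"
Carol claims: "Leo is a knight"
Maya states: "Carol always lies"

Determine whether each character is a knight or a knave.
Leo is a knight.
Carol is a knight.
Maya is a knave.

Verification:
- Leo (knight) says "At least one of us is a knave" - this is TRUE because Maya is a knave.
- Carol (knight) says "Leo is a knight" - this is TRUE because Leo is a knight.
- Maya (knave) says "Carol always lies" - this is FALSE (a lie) because Carol is a knight.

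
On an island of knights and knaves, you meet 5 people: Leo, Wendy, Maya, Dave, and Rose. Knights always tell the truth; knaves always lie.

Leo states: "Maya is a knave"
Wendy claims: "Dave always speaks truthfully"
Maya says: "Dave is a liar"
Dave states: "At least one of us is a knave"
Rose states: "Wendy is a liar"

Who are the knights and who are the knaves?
Leo is a knight.
Wendy is a knight.
Maya is a knave.
Dave is a knight.
Rose is a knave.

Verification:
- Leo (knight) says "Maya is a knave" - this is TRUE because Maya is a knave.
- Wendy (knight) says "Dave always speaks truthfully" - this is TRUE because Dave is a knight.
- Maya (knave) says "Dave is a liar" - this is FALSE (a lie) because Dave is a knight.
- Dave (knight) says "At least one of us is a knave" - this is TRUE because Maya and Rose are knaves.
- Rose (knave) says "Wendy is a liar" - this is FALSE (a lie) because Wendy is a knight.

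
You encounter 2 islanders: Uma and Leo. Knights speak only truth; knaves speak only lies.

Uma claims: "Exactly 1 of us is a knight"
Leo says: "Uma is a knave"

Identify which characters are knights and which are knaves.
Uma is a knight.
Leo is a knave.

Verification:
- Uma (knight) says "Exactly 1 of us is a knight" - this is TRUE because there are 1 knights.
- Leo (knave) says "Uma is a knave" - this is FALSE (a lie) because Uma is a knight.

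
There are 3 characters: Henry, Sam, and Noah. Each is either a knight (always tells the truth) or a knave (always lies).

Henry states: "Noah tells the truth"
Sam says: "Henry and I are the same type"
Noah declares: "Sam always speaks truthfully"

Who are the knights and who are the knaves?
Henry is a knight.
Sam is a knight.
Noah is a knight.

Verification:
- Henry (knight) says "Noah tells the truth" - this is TRUE because Noah is a knight.
- Sam (knight) says "Henry and I are the same type" - this is TRUE because Sam is a knight and Henry is a knight.
- Noah (knight) says "Sam always speaks truthfully" - this is TRUE because Sam is a knight.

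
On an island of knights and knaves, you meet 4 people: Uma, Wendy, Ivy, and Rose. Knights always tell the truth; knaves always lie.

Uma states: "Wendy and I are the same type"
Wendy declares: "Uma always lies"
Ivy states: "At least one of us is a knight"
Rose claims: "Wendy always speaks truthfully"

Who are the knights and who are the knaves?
Uma is a knave.
Wendy is a knight.
Ivy is a knight.
Rose is a knight.

Verification:
- Uma (knave) says "Wendy and I are the same type" - this is FALSE (a lie) because Uma is a knave and Wendy is a knight.
- Wendy (knight) says "Uma always lies" - this is TRUE because Uma is a knave.
- Ivy (knight) says "At least one of us is a knight" - this is TRUE because Wendy, Ivy, and Rose are knights.
- Rose (knight) says "Wendy always speaks truthfully" - this is TRUE because Wendy is a knight.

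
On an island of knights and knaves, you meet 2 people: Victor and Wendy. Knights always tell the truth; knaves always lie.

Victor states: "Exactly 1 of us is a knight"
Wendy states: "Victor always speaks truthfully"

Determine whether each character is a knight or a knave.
Victor is a knave.
Wendy is a knave.

Verification:
- Victor (knave) says "Exactly 1 of us is a knight" - this is FALSE (a lie) because there are 0 knights.
- Wendy (knave) says "Victor always speaks truthfully" - this is FALSE (a lie) because Victor is a knave.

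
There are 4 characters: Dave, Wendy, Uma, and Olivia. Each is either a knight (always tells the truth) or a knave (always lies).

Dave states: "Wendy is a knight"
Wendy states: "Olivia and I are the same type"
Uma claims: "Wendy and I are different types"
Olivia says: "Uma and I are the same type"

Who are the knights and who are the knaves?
Dave is a knave.
Wendy is a knave.
Uma is a knight.
Olivia is a knight.

Verification:
- Dave (knave) says "Wendy is a knight" - this is FALSE (a lie) because Wendy is a knave.
- Wendy (knave) says "Olivia and I are the same type" - this is FALSE (a lie) because Wendy is a knave and Olivia is a knight.
- Uma (knight) says "Wendy and I are different types" - this is TRUE because Uma is a knight and Wendy is a knave.
- Olivia (knight) says "Uma and I are the same type" - this is TRUE because Olivia is a knight and Uma is a knight.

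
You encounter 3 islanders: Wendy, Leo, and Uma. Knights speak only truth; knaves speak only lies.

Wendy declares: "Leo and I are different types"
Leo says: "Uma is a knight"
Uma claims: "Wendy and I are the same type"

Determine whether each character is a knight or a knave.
Wendy is a knight.
Leo is a knave.
Uma is a knave.

Verification:
- Wendy (knight) says "Leo and I are different types" - this is TRUE because Wendy is a knight and Leo is a knave.
- Leo (knave) says "Uma is a knight" - this is FALSE (a lie) because Uma is a knave.
- Uma (knave) says "Wendy and I are the same type" - this is FALSE (a lie) because Uma is a knave and Wendy is a knight.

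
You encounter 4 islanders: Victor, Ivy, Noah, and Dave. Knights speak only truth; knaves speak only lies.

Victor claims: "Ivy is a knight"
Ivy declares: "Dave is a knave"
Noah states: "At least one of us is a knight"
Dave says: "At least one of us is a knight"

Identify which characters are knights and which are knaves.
Victor is a knave.
Ivy is a knave.
Noah is a knight.
Dave is a knight.

Verification:
- Victor (knave) says "Ivy is a knight" - this is FALSE (a lie) because Ivy is a knave.
- Ivy (knave) says "Dave is a knave" - this is FALSE (a lie) because Dave is a knight.
- Noah (knight) says "At least one of us is a knight" - this is TRUE because Noah and Dave are knights.
- Dave (knight) says "At least one of us is a knight" - this is TRUE because Noah and Dave are knights.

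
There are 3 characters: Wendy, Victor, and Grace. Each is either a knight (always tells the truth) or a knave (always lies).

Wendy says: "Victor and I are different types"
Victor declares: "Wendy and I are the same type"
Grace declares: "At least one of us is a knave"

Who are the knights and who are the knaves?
Wendy is a knight.
Victor is a knave.
Grace is a knight.

Verification:
- Wendy (knight) says "Victor and I are different types" - this is TRUE because Wendy is a knight and Victor is a knave.
- Victor (knave) says "Wendy and I are the same type" - this is FALSE (a lie) because Victor is a knave and Wendy is a knight.
- Grace (knight) says "At least one of us is a knave" - this is TRUE because Victor is a knave.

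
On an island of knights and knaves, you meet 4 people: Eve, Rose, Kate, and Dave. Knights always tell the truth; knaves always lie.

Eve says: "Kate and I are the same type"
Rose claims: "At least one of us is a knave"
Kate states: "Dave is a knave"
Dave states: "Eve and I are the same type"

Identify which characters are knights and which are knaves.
Eve is a knight.
Rose is a knight.
Kate is a knight.
Dave is a knave.

Verification:
- Eve (knight) says "Kate and I are the same type" - this is TRUE because Eve is a knight and Kate is a knight.
- Rose (knight) says "At least one of us is a knave" - this is TRUE because Dave is a knave.
- Kate (knight) says "Dave is a knave" - this is TRUE because Dave is a knave.
- Dave (knave) says "Eve and I are the same type" - this is FALSE (a lie) because Dave is a knave and Eve is a knight.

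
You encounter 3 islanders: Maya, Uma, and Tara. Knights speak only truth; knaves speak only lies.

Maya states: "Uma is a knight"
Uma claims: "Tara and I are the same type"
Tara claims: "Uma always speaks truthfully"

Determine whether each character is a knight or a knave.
Maya is a knight.
Uma is a knight.
Tara is a knight.

Verification:
- Maya (knight) says "Uma is a knight" - this is TRUE because Uma is a knight.
- Uma (knight) says "Tara and I are the same type" - this is TRUE because Uma is a knight and Tara is a knight.
- Tara (knight) says "Uma always speaks truthfully" - this is TRUE because Uma is a knight.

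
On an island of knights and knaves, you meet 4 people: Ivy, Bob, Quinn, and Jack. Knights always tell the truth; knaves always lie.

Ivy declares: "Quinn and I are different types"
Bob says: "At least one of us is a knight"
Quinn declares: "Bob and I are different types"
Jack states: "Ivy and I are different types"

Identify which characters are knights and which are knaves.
Ivy is a knave.
Bob is a knave.
Quinn is a knave.
Jack is a knave.

Verification:
- Ivy (knave) says "Quinn and I are different types" - this is FALSE (a lie) because Ivy is a knave and Quinn is a knave.
- Bob (knave) says "At least one of us is a knight" - this is FALSE (a lie) because no one is a knight.
- Quinn (knave) says "Bob and I are different types" - this is FALSE (a lie) because Quinn is a knave and Bob is a knave.
- Jack (knave) says "Ivy and I are different types" - this is FALSE (a lie) because Jack is a knave and Ivy is a knave.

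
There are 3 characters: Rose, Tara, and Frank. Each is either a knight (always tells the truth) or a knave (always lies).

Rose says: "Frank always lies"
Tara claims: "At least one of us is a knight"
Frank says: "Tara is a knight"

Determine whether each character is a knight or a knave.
Rose is a knave.
Tara is a knight.
Frank is a knight.

Verification:
- Rose (knave) says "Frank always lies" - this is FALSE (a lie) because Frank is a knight.
- Tara (knight) says "At least one of us is a knight" - this is TRUE because Tara and Frank are knights.
- Frank (knight) says "Tara is a knight" - this is TRUE because Tara is a knight.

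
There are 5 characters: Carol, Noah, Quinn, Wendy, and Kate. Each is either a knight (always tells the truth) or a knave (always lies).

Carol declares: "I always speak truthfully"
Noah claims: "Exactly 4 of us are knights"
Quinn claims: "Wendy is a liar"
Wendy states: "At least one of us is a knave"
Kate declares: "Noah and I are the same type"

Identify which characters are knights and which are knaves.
Carol is a knight.
Noah is a knight.
Quinn is a knave.
Wendy is a knight.
Kate is a knight.

Verification:
- Carol (knight) says "I always speak truthfully" - this is TRUE because Carol is a knight.
- Noah (knight) says "Exactly 4 of us are knights" - this is TRUE because there are 4 knights.
- Quinn (knave) says "Wendy is a liar" - this is FALSE (a lie) because Wendy is a knight.
- Wendy (knight) says "At least one of us is a knave" - this is TRUE because Quinn is a knave.
- Kate (knight) says "Noah and I are the same type" - this is TRUE because Kate is a knight and Noah is a knight.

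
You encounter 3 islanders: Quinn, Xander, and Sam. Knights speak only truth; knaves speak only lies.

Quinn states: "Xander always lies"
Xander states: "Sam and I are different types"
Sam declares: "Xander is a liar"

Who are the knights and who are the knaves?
Quinn is a knave.
Xander is a knight.
Sam is a knave.

Verification:
- Quinn (knave) says "Xander always lies" - this is FALSE (a lie) because Xander is a knight.
- Xander (knight) says "Sam and I are different types" - this is TRUE because Xander is a knight and Sam is a knave.
- Sam (knave) says "Xander is a liar" - this is FALSE (a lie) because Xander is a knight.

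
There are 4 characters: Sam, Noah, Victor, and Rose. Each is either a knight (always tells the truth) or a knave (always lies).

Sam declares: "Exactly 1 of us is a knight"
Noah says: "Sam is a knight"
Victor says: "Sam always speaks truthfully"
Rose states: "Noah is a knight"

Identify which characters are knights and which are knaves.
Sam is a knave.
Noah is a knave.
Victor is a knave.
Rose is a knave.

Verification:
- Sam (knave) says "Exactly 1 of us is a knight" - this is FALSE (a lie) because there are 0 knights.
- Noah (knave) says "Sam is a knight" - this is FALSE (a lie) because Sam is a knave.
- Victor (knave) says "Sam always speaks truthfully" - this is FALSE (a lie) because Sam is a knave.
- Rose (knave) says "Noah is a knight" - this is FALSE (a lie) because Noah is a knave.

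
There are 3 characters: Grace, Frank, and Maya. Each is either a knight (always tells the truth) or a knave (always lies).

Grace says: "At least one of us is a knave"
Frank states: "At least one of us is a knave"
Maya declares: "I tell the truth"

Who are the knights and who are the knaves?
Grace is a knight.
Frank is a knight.
Maya is a knave.

Verification:
- Grace (knight) says "At least one of us is a knave" - this is TRUE because Maya is a knave.
- Frank (knight) says "At least one of us is a knave" - this is TRUE because Maya is a knave.
- Maya (knave) says "I tell the truth" - this is FALSE (a lie) because Maya is a knave.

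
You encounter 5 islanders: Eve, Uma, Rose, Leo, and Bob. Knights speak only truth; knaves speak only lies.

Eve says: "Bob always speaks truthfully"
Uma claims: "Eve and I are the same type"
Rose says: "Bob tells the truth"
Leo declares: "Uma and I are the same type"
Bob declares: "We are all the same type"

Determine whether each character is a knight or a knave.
Eve is a knight.
Uma is a knight.
Rose is a knight.
Leo is a knight.
Bob is a knight.

Verification:
- Eve (knight) says "Bob always speaks truthfully" - this is TRUE because Bob is a knight.
- Uma (knight) says "Eve and I are the same type" - this is TRUE because Uma is a knight and Eve is a knight.
- Rose (knight) says "Bob tells the truth" - this is TRUE because Bob is a knight.
- Leo (knight) says "Uma and I are the same type" - this is TRUE because Leo is a knight and Uma is a knight.
- Bob (knight) says "We are all the same type" - this is TRUE because Eve, Uma, Rose, Leo, and Bob are knights.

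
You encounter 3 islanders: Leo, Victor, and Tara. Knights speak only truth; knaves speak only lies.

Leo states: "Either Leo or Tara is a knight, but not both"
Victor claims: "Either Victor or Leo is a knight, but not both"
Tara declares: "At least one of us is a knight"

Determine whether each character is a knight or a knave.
Leo is a knave.
Victor is a knave.
Tara is a knave.

Verification:
- Leo (knave) says "Either Leo or Tara is a knight, but not both" - this is FALSE (a lie) because Leo is a knave and Tara is a knave.
- Victor (knave) says "Either Victor or Leo is a knight, but not both" - this is FALSE (a lie) because Victor is a knave and Leo is a knave.
- Tara (knave) says "At least one of us is a knight" - this is FALSE (a lie) because no one is a knight.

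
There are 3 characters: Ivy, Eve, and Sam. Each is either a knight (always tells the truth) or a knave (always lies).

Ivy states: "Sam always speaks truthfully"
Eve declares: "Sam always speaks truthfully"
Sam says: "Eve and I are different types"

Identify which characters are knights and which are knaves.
Ivy is a knave.
Eve is a knave.
Sam is a knave.

Verification:
- Ivy (knave) says "Sam always speaks truthfully" - this is FALSE (a lie) because Sam is a knave.
- Eve (knave) says "Sam always speaks truthfully" - this is FALSE (a lie) because Sam is a knave.
- Sam (knave) says "Eve and I are different types" - this is FALSE (a lie) because Sam is a knave and Eve is a knave.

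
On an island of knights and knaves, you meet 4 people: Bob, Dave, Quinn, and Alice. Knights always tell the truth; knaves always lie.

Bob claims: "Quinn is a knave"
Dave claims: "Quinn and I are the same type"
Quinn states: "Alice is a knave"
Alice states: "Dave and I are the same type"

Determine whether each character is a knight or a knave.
Bob is a knave.
Dave is a knight.
Quinn is a knight.
Alice is a knave.

Verification:
- Bob (knave) says "Quinn is a knave" - this is FALSE (a lie) because Quinn is a knight.
- Dave (knight) says "Quinn and I are the same type" - this is TRUE because Dave is a knight and Quinn is a knight.
- Quinn (knight) says "Alice is a knave" - this is TRUE because Alice is a knave.
- Alice (knave) says "Dave and I are the same type" - this is FALSE (a lie) because Alice is a knave and Dave is a knight.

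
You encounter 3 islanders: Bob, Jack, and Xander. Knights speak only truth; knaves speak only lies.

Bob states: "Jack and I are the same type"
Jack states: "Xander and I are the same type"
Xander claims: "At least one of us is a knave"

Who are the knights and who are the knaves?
Bob is a knave.
Jack is a knight.
Xander is a knight.

Verification:
- Bob (knave) says "Jack and I are the same type" - this is FALSE (a lie) because Bob is a knave and Jack is a knight.
- Jack (knight) says "Xander and I are the same type" - this is TRUE because Jack is a knight and Xander is a knight.
- Xander (knight) says "At least one of us is a knave" - this is TRUE because Bob is a knave.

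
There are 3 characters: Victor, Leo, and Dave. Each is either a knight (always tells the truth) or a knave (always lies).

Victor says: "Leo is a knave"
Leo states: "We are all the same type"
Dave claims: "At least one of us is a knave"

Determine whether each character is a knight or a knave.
Victor is a knight.
Leo is a knave.
Dave is a knight.

Verification:
- Victor (knight) says "Leo is a knave" - this is TRUE because Leo is a knave.
- Leo (knave) says "We are all the same type" - this is FALSE (a lie) because Victor and Dave are knights and Leo is a knave.
- Dave (knight) says "At least one of us is a knave" - this is TRUE because Leo is a knave.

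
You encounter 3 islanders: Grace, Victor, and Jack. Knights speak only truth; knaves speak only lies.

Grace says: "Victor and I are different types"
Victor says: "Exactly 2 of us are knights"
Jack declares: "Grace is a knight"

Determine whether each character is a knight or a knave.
Grace is a knave.
Victor is a knave.
Jack is a knave.

Verification:
- Grace (knave) says "Victor and I are different types" - this is FALSE (a lie) because Grace is a knave and Victor is a knave.
- Victor (knave) says "Exactly 2 of us are knights" - this is FALSE (a lie) because there are 0 knights.
- Jack (knave) says "Grace is a knight" - this is FALSE (a lie) because Grace is a knave.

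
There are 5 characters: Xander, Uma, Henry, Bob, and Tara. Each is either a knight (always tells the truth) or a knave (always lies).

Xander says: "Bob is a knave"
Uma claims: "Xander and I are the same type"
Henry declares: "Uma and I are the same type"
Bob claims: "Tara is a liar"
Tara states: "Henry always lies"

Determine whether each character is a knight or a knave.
Xander is a knight.
Uma is a knight.
Henry is a knave.
Bob is a knave.
Tara is a knight.

Verification:
- Xander (knight) says "Bob is a knave" - this is TRUE because Bob is a knave.
- Uma (knight) says "Xander and I are the same type" - this is TRUE because Uma is a knight and Xander is a knight.
- Henry (knave) says "Uma and I are the same type" - this is FALSE (a lie) because Henry is a knave and Uma is a knight.
- Bob (knave) says "Tara is a liar" - this is FALSE (a lie) because Tara is a knight.
- Tara (knight) says "Henry always lies" - this is TRUE because Henry is a knave.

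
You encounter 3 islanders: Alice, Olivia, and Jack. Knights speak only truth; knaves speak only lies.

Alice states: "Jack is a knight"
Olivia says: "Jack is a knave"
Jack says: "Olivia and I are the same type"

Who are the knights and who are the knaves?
Alice is a knave.
Olivia is a knight.
Jack is a knave.

Verification:
- Alice (knave) says "Jack is a knight" - this is FALSE (a lie) because Jack is a knave.
- Olivia (knight) says "Jack is a knave" - this is TRUE because Jack is a knave.
- Jack (knave) says "Olivia and I are the same type" - this is FALSE (a lie) because Jack is a knave and Olivia is a knight.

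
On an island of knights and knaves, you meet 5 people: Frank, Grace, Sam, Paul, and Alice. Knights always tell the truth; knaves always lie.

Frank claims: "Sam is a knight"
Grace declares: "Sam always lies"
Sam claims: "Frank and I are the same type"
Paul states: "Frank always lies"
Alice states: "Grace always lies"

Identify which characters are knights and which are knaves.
Frank is a knight.
Grace is a knave.
Sam is a knight.
Paul is a knave.
Alice is a knight.

Verification:
- Frank (knight) says "Sam is a knight" - this is TRUE because Sam is a knight.
- Grace (knave) says "Sam always lies" - this is FALSE (a lie) because Sam is a knight.
- Sam (knight) says "Frank and I are the same type" - this is TRUE because Sam is a knight and Frank is a knight.
- Paul (knave) says "Frank always lies" - this is FALSE (a lie) because Frank is a knight.
- Alice (knight) says "Grace always lies" - this is TRUE because Grace is a knave.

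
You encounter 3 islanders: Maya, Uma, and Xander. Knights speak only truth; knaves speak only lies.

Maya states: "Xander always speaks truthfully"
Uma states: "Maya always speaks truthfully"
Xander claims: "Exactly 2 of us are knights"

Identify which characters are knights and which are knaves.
Maya is a knave.
Uma is a knave.
Xander is a knave.

Verification:
- Maya (knave) says "Xander always speaks truthfully" - this is FALSE (a lie) because Xander is a knave.
- Uma (knave) says "Maya always speaks truthfully" - this is FALSE (a lie) because Maya is a knave.
- Xander (knave) says "Exactly 2 of us are knights" - this is FALSE (a lie) because there are 0 knights.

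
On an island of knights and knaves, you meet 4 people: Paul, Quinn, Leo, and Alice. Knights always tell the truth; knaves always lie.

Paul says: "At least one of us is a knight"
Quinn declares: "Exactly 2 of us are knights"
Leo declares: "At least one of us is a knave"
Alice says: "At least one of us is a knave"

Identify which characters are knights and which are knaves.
Paul is a knight.
Quinn is a knave.
Leo is a knight.
Alice is a knight.

Verification:
- Paul (knight) says "At least one of us is a knight" - this is TRUE because Paul, Leo, and Alice are knights.
- Quinn (knave) says "Exactly 2 of us are knights" - this is FALSE (a lie) because there are 3 knights.
- Leo (knight) says "At least one of us is a knave" - this is TRUE because Quinn is a knave.
- Alice (knight) says "At least one of us is a knave" - this is TRUE because Quinn is a knave.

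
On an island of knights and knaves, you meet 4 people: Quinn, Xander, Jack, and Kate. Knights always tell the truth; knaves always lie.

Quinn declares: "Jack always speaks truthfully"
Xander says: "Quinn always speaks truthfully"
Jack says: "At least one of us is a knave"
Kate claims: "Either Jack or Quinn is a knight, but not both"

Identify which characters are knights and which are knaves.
Quinn is a knight.
Xander is a knight.
Jack is a knight.
Kate is a knave.

Verification:
- Quinn (knight) says "Jack always speaks truthfully" - this is TRUE because Jack is a knight.
- Xander (knight) says "Quinn always speaks truthfully" - this is TRUE because Quinn is a knight.
- Jack (knight) says "At least one of us is a knave" - this is TRUE because Kate is a knave.
- Kate (knave) says "Either Jack or Quinn is a knight, but not both" - this is FALSE (a lie) because Jack is a knight and Quinn is a knight.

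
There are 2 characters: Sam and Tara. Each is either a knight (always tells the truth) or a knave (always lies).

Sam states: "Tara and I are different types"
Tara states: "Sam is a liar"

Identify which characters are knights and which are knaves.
Sam is a knight.
Tara is a knave.

Verification:
- Sam (knight) says "Tara and I are different types" - this is TRUE because Sam is a knight and Tara is a knave.
- Tara (knave) says "Sam is a liar" - this is FALSE (a lie) because Sam is a knight.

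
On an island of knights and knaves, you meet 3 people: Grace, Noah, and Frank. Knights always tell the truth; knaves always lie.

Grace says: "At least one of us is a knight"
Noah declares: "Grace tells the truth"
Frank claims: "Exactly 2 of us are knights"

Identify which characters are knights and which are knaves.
Grace is a knave.
Noah is a knave.
Frank is a knave.

Verification:
- Grace (knave) says "At least one of us is a knight" - this is FALSE (a lie) because no one is a knight.
- Noah (knave) says "Grace tells the truth" - this is FALSE (a lie) because Grace is a knave.
- Frank (knave) says "Exactly 2 of us are knights" - this is FALSE (a lie) because there are 0 knights.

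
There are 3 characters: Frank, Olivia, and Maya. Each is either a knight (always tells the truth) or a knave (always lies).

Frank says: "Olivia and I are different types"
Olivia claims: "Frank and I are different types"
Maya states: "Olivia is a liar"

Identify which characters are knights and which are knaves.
Frank is a knave.
Olivia is a knave.
Maya is a knight.

Verification:
- Frank (knave) says "Olivia and I are different types" - this is FALSE (a lie) because Frank is a knave and Olivia is a knave.
- Olivia (knave) says "Frank and I are different types" - this is FALSE (a lie) because Olivia is a knave and Frank is a knave.
- Maya (knight) says "Olivia is a liar" - this is TRUE because Olivia is a knave.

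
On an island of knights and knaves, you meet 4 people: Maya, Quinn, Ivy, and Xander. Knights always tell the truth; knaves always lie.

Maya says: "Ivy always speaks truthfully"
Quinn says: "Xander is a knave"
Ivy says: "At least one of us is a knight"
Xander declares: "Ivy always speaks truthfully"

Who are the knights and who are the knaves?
Maya is a knight.
Quinn is a knave.
Ivy is a knight.
Xander is a knight.

Verification:
- Maya (knight) says "Ivy always speaks truthfully" - this is TRUE because Ivy is a knight.
- Quinn (knave) says "Xander is a knave" - this is FALSE (a lie) because Xander is a knight.
- Ivy (knight) says "At least one of us is a knight" - this is TRUE because Maya, Ivy, and Xander are knights.
- Xander (knight) says "Ivy always speaks truthfully" - this is TRUE because Ivy is a knight.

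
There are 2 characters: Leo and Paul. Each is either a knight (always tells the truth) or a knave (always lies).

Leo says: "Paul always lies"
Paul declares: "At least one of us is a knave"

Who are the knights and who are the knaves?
Leo is a knave.
Paul is a knight.

Verification:
- Leo (knave) says "Paul always lies" - this is FALSE (a lie) because Paul is a knight.
- Paul (knight) says "At least one of us is a knave" - this is TRUE because Leo is a knave.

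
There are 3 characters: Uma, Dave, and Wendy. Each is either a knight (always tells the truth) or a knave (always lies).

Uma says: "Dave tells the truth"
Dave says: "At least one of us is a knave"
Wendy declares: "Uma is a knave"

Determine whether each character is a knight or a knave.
Uma is a knight.
Dave is a knight.
Wendy is a knave.

Verification:
- Uma (knight) says "Dave tells the truth" - this is TRUE because Dave is a knight.
- Dave (knight) says "At least one of us is a knave" - this is TRUE because Wendy is a knave.
- Wendy (knave) says "Uma is a knave" - this is FALSE (a lie) because Uma is a knight.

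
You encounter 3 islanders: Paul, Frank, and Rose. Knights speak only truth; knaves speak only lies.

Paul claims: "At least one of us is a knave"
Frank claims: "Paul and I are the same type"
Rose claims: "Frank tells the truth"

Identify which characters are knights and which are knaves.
Paul is a knight.
Frank is a knave.
Rose is a knave.

Verification:
- Paul (knight) says "At least one of us is a knave" - this is TRUE because Frank and Rose are knaves.
- Frank (knave) says "Paul and I are the same type" - this is FALSE (a lie) because Frank is a knave and Paul is a knight.
- Rose (knave) says "Frank tells the truth" - this is FALSE (a lie) because Frank is a knave.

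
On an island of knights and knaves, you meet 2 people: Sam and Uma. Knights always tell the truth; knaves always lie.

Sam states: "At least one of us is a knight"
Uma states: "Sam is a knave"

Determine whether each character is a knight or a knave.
Sam is a knight.
Uma is a knave.

Verification:
- Sam (knight) says "At least one of us is a knight" - this is TRUE because Sam is a knight.
- Uma (knave) says "Sam is a knave" - this is FALSE (a lie) because Sam is a knight.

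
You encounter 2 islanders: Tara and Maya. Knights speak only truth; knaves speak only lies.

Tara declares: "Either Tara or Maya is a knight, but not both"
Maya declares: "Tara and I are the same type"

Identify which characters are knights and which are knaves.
Tara is a knight.
Maya is a knave.

Verification:
- Tara (knight) says "Either Tara or Maya is a knight, but not both" - this is TRUE because Tara is a knight and Maya is a knave.
- Maya (knave) says "Tara and I are the same type" - this is FALSE (a lie) because Maya is a knave and Tara is a knight.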